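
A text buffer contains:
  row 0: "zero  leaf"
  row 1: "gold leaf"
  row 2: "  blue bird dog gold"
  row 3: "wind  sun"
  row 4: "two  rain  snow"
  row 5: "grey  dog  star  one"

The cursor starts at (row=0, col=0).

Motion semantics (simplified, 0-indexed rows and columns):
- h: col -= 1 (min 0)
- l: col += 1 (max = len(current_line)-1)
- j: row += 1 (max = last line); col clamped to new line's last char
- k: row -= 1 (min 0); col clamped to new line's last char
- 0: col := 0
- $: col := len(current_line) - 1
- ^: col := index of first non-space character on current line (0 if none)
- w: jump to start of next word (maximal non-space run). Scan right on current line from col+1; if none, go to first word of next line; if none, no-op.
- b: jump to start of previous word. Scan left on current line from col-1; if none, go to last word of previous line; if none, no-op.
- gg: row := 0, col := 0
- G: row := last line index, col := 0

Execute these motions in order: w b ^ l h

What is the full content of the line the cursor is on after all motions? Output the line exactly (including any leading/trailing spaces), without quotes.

Answer: zero  leaf

Derivation:
After 1 (w): row=0 col=6 char='l'
After 2 (b): row=0 col=0 char='z'
After 3 (^): row=0 col=0 char='z'
After 4 (l): row=0 col=1 char='e'
After 5 (h): row=0 col=0 char='z'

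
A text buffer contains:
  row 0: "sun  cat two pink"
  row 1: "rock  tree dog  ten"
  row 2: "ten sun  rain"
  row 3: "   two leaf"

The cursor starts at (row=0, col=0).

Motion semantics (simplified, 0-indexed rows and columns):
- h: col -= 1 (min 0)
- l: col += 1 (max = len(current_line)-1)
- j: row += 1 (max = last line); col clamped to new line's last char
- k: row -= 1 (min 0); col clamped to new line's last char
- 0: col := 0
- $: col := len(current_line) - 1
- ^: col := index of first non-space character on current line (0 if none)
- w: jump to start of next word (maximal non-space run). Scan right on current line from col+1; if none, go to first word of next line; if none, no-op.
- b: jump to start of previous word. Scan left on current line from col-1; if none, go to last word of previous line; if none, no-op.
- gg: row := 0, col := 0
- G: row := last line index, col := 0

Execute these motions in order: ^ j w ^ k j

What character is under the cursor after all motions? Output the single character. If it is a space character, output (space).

After 1 (^): row=0 col=0 char='s'
After 2 (j): row=1 col=0 char='r'
After 3 (w): row=1 col=6 char='t'
After 4 (^): row=1 col=0 char='r'
After 5 (k): row=0 col=0 char='s'
After 6 (j): row=1 col=0 char='r'

Answer: r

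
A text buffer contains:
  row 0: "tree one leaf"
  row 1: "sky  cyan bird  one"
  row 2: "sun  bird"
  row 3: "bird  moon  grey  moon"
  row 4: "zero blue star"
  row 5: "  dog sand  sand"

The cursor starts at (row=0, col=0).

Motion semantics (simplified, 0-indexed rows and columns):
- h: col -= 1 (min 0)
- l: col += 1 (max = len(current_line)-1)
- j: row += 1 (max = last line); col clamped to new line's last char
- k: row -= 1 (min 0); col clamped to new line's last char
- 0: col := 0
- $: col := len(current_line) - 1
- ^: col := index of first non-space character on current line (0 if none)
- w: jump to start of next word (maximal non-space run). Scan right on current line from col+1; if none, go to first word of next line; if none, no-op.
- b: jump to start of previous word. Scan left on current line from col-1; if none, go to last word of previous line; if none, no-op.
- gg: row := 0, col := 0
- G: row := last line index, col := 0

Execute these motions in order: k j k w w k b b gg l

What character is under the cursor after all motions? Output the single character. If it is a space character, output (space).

Answer: r

Derivation:
After 1 (k): row=0 col=0 char='t'
After 2 (j): row=1 col=0 char='s'
After 3 (k): row=0 col=0 char='t'
After 4 (w): row=0 col=5 char='o'
After 5 (w): row=0 col=9 char='l'
After 6 (k): row=0 col=9 char='l'
After 7 (b): row=0 col=5 char='o'
After 8 (b): row=0 col=0 char='t'
After 9 (gg): row=0 col=0 char='t'
After 10 (l): row=0 col=1 char='r'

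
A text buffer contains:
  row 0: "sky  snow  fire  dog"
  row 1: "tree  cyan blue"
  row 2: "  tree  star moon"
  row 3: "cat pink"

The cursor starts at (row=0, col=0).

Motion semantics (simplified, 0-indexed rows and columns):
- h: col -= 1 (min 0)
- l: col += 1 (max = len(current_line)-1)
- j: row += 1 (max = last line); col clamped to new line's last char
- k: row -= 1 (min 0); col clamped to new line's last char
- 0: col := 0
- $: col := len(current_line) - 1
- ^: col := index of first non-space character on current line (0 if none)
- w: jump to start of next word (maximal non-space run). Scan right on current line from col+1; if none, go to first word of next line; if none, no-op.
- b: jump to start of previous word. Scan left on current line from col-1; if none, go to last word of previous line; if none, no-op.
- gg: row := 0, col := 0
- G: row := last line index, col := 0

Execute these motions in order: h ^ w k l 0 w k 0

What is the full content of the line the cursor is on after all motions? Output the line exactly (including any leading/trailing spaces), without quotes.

After 1 (h): row=0 col=0 char='s'
After 2 (^): row=0 col=0 char='s'
After 3 (w): row=0 col=5 char='s'
After 4 (k): row=0 col=5 char='s'
After 5 (l): row=0 col=6 char='n'
After 6 (0): row=0 col=0 char='s'
After 7 (w): row=0 col=5 char='s'
After 8 (k): row=0 col=5 char='s'
After 9 (0): row=0 col=0 char='s'

Answer: sky  snow  fire  dog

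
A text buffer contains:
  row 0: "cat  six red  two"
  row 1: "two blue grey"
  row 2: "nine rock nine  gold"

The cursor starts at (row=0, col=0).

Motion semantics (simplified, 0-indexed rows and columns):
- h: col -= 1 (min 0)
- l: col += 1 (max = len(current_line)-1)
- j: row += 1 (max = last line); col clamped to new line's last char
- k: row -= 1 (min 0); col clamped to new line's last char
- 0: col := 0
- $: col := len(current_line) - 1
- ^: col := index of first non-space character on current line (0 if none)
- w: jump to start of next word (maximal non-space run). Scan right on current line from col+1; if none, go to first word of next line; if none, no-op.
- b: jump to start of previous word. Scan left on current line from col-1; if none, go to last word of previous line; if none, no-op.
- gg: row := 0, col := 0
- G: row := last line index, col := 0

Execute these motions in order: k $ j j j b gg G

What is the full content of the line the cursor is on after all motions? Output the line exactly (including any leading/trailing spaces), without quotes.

Answer: nine rock nine  gold

Derivation:
After 1 (k): row=0 col=0 char='c'
After 2 ($): row=0 col=16 char='o'
After 3 (j): row=1 col=12 char='y'
After 4 (j): row=2 col=12 char='n'
After 5 (j): row=2 col=12 char='n'
After 6 (b): row=2 col=10 char='n'
After 7 (gg): row=0 col=0 char='c'
After 8 (G): row=2 col=0 char='n'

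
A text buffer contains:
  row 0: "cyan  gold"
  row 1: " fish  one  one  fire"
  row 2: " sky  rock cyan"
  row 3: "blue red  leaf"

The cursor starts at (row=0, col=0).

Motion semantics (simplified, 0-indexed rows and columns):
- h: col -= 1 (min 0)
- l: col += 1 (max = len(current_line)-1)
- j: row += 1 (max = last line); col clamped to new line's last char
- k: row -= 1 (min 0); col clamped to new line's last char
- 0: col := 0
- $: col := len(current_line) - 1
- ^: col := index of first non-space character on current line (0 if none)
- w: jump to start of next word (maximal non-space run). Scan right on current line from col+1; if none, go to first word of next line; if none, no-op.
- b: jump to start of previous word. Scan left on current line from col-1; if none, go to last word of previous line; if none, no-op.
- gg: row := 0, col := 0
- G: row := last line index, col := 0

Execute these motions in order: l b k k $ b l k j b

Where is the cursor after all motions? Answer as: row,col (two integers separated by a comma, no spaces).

After 1 (l): row=0 col=1 char='y'
After 2 (b): row=0 col=0 char='c'
After 3 (k): row=0 col=0 char='c'
After 4 (k): row=0 col=0 char='c'
After 5 ($): row=0 col=9 char='d'
After 6 (b): row=0 col=6 char='g'
After 7 (l): row=0 col=7 char='o'
After 8 (k): row=0 col=7 char='o'
After 9 (j): row=1 col=7 char='o'
After 10 (b): row=1 col=1 char='f'

Answer: 1,1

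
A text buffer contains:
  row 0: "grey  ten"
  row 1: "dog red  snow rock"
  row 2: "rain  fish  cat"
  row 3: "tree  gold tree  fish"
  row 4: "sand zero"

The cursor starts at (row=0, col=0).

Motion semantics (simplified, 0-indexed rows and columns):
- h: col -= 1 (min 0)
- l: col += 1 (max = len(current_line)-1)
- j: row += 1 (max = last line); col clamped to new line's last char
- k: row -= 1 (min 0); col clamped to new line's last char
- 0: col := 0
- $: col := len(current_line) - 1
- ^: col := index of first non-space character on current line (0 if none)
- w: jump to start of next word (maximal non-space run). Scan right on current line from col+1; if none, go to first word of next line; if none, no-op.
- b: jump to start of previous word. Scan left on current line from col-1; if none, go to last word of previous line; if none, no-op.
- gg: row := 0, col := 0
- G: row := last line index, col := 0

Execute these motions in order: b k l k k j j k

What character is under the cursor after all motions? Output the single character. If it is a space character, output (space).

After 1 (b): row=0 col=0 char='g'
After 2 (k): row=0 col=0 char='g'
After 3 (l): row=0 col=1 char='r'
After 4 (k): row=0 col=1 char='r'
After 5 (k): row=0 col=1 char='r'
After 6 (j): row=1 col=1 char='o'
After 7 (j): row=2 col=1 char='a'
After 8 (k): row=1 col=1 char='o'

Answer: o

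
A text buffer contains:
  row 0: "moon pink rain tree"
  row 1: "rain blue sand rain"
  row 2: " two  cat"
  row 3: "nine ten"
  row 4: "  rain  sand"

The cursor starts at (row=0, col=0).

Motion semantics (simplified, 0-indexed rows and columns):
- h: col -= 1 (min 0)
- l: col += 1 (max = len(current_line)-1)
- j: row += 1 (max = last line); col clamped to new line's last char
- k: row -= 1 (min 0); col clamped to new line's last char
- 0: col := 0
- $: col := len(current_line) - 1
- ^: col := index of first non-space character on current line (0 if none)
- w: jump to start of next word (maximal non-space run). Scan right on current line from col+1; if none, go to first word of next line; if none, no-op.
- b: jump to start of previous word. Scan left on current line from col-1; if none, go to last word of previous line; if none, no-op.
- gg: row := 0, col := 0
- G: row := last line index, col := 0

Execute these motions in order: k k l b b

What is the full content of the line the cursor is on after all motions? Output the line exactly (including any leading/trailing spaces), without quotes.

After 1 (k): row=0 col=0 char='m'
After 2 (k): row=0 col=0 char='m'
After 3 (l): row=0 col=1 char='o'
After 4 (b): row=0 col=0 char='m'
After 5 (b): row=0 col=0 char='m'

Answer: moon pink rain tree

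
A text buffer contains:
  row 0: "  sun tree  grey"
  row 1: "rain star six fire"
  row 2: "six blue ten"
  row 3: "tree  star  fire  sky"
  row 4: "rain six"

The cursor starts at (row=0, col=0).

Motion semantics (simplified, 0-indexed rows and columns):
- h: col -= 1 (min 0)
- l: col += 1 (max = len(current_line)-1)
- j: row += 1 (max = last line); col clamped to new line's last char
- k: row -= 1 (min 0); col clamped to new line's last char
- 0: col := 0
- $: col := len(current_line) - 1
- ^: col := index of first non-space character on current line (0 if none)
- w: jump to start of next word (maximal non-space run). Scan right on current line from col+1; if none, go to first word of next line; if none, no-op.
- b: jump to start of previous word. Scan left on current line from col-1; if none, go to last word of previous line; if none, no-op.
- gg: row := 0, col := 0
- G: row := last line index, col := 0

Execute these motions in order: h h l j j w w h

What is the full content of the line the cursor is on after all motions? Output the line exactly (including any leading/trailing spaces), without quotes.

After 1 (h): row=0 col=0 char='_'
After 2 (h): row=0 col=0 char='_'
After 3 (l): row=0 col=1 char='_'
After 4 (j): row=1 col=1 char='a'
After 5 (j): row=2 col=1 char='i'
After 6 (w): row=2 col=4 char='b'
After 7 (w): row=2 col=9 char='t'
After 8 (h): row=2 col=8 char='_'

Answer: six blue ten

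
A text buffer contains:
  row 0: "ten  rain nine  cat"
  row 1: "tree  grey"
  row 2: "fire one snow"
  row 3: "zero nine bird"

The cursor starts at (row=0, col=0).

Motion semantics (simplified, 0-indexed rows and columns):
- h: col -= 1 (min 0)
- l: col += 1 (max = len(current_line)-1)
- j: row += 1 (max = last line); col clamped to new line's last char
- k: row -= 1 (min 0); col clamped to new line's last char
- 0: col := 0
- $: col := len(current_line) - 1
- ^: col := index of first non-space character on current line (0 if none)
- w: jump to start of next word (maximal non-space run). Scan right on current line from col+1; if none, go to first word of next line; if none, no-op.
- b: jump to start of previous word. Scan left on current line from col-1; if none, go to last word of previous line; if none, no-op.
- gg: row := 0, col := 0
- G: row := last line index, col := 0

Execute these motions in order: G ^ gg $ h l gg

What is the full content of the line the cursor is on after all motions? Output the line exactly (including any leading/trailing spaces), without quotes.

Answer: ten  rain nine  cat

Derivation:
After 1 (G): row=3 col=0 char='z'
After 2 (^): row=3 col=0 char='z'
After 3 (gg): row=0 col=0 char='t'
After 4 ($): row=0 col=18 char='t'
After 5 (h): row=0 col=17 char='a'
After 6 (l): row=0 col=18 char='t'
After 7 (gg): row=0 col=0 char='t'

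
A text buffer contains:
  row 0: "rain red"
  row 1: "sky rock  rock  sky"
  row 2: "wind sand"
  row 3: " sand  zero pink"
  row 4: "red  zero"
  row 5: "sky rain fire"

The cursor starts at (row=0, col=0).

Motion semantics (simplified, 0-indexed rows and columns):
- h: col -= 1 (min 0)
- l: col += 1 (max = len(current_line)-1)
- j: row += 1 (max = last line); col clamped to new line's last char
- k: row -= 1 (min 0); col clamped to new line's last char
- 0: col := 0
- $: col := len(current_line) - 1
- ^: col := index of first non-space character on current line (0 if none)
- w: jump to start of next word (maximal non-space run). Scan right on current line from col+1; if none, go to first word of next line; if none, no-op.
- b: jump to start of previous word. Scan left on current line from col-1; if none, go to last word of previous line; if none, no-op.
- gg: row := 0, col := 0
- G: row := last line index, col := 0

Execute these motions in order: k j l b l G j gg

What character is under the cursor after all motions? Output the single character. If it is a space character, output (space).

After 1 (k): row=0 col=0 char='r'
After 2 (j): row=1 col=0 char='s'
After 3 (l): row=1 col=1 char='k'
After 4 (b): row=1 col=0 char='s'
After 5 (l): row=1 col=1 char='k'
After 6 (G): row=5 col=0 char='s'
After 7 (j): row=5 col=0 char='s'
After 8 (gg): row=0 col=0 char='r'

Answer: r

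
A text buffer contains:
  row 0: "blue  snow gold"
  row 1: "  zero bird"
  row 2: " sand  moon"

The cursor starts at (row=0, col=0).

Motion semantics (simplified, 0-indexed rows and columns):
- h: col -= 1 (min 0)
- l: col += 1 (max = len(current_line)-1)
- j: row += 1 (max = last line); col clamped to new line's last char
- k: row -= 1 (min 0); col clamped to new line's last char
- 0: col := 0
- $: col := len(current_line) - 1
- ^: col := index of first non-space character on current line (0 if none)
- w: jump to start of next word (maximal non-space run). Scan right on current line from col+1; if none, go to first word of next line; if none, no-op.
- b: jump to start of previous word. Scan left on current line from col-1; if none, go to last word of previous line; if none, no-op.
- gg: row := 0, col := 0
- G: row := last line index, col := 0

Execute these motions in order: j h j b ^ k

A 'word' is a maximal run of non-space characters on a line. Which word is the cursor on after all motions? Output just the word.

Answer: blue

Derivation:
After 1 (j): row=1 col=0 char='_'
After 2 (h): row=1 col=0 char='_'
After 3 (j): row=2 col=0 char='_'
After 4 (b): row=1 col=7 char='b'
After 5 (^): row=1 col=2 char='z'
After 6 (k): row=0 col=2 char='u'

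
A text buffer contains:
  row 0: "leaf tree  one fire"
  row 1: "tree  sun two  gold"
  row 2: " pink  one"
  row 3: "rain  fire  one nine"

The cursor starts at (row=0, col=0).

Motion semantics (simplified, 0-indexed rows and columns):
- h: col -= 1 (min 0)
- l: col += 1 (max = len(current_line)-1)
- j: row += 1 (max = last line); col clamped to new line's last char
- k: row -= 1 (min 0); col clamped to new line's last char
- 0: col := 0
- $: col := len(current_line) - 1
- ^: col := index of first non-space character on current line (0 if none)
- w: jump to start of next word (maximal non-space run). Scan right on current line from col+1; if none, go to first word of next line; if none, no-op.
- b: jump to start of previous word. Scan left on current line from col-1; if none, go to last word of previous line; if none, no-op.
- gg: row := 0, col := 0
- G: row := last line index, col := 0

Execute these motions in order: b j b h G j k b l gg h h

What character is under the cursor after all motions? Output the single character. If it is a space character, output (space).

After 1 (b): row=0 col=0 char='l'
After 2 (j): row=1 col=0 char='t'
After 3 (b): row=0 col=15 char='f'
After 4 (h): row=0 col=14 char='_'
After 5 (G): row=3 col=0 char='r'
After 6 (j): row=3 col=0 char='r'
After 7 (k): row=2 col=0 char='_'
After 8 (b): row=1 col=15 char='g'
After 9 (l): row=1 col=16 char='o'
After 10 (gg): row=0 col=0 char='l'
After 11 (h): row=0 col=0 char='l'
After 12 (h): row=0 col=0 char='l'

Answer: l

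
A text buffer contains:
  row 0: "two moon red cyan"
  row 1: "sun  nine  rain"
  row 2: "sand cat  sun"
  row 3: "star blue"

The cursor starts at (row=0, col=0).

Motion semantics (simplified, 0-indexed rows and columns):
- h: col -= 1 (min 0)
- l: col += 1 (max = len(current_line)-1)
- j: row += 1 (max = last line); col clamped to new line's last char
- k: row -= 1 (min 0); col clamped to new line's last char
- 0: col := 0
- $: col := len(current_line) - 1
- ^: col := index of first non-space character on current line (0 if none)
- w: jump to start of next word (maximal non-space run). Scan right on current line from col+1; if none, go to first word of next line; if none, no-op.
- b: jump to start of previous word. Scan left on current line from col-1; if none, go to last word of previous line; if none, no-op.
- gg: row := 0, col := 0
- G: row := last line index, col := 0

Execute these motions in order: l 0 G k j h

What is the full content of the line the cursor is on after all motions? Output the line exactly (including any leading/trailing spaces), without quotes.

Answer: star blue

Derivation:
After 1 (l): row=0 col=1 char='w'
After 2 (0): row=0 col=0 char='t'
After 3 (G): row=3 col=0 char='s'
After 4 (k): row=2 col=0 char='s'
After 5 (j): row=3 col=0 char='s'
After 6 (h): row=3 col=0 char='s'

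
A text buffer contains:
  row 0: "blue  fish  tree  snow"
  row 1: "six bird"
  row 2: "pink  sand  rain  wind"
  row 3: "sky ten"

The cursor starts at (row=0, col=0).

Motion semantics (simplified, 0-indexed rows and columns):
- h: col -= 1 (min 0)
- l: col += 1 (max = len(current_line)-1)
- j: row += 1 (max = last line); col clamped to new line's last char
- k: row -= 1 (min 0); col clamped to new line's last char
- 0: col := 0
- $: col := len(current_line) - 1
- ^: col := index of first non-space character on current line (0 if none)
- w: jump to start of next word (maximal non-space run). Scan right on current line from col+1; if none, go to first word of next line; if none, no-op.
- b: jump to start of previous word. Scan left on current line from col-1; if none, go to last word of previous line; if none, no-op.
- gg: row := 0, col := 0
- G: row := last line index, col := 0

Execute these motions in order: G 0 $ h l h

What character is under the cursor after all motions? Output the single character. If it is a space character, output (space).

Answer: e

Derivation:
After 1 (G): row=3 col=0 char='s'
After 2 (0): row=3 col=0 char='s'
After 3 ($): row=3 col=6 char='n'
After 4 (h): row=3 col=5 char='e'
After 5 (l): row=3 col=6 char='n'
After 6 (h): row=3 col=5 char='e'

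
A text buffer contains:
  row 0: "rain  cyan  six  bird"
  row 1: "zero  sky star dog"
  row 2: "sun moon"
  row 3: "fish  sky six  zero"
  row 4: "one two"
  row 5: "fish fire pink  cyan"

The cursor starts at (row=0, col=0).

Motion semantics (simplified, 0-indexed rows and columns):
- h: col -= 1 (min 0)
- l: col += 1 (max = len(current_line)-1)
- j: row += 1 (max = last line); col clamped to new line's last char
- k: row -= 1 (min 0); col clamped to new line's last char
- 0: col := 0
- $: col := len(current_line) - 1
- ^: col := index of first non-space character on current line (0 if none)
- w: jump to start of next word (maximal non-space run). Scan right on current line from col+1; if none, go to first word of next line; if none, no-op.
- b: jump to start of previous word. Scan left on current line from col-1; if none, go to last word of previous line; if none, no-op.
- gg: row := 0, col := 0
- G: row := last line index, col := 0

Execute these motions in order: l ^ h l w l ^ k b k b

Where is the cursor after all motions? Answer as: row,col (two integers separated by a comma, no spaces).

After 1 (l): row=0 col=1 char='a'
After 2 (^): row=0 col=0 char='r'
After 3 (h): row=0 col=0 char='r'
After 4 (l): row=0 col=1 char='a'
After 5 (w): row=0 col=6 char='c'
After 6 (l): row=0 col=7 char='y'
After 7 (^): row=0 col=0 char='r'
After 8 (k): row=0 col=0 char='r'
After 9 (b): row=0 col=0 char='r'
After 10 (k): row=0 col=0 char='r'
After 11 (b): row=0 col=0 char='r'

Answer: 0,0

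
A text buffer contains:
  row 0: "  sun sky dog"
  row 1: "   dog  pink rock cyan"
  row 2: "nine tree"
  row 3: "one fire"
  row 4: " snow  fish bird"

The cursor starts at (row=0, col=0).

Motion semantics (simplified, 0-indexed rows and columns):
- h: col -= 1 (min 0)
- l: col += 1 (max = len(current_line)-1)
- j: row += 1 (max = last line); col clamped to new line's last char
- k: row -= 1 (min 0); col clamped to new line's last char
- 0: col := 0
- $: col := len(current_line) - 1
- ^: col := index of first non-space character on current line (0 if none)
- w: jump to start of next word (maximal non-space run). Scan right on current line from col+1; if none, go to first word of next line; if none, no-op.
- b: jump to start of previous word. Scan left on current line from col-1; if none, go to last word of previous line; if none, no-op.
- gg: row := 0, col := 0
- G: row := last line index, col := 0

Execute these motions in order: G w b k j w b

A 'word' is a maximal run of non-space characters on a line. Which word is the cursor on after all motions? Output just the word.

After 1 (G): row=4 col=0 char='_'
After 2 (w): row=4 col=1 char='s'
After 3 (b): row=3 col=4 char='f'
After 4 (k): row=2 col=4 char='_'
After 5 (j): row=3 col=4 char='f'
After 6 (w): row=4 col=1 char='s'
After 7 (b): row=3 col=4 char='f'

Answer: fire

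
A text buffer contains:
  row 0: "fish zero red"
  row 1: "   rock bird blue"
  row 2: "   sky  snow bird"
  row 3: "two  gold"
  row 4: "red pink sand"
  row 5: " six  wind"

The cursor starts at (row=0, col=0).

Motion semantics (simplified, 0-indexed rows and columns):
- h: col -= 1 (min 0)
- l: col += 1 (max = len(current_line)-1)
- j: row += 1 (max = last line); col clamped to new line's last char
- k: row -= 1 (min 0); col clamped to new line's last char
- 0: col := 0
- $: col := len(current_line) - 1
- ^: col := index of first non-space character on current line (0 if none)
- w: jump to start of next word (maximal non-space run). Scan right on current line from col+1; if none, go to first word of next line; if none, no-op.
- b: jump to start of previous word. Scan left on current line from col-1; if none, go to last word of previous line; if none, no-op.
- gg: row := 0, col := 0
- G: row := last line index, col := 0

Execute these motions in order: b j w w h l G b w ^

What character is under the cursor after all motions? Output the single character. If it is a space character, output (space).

After 1 (b): row=0 col=0 char='f'
After 2 (j): row=1 col=0 char='_'
After 3 (w): row=1 col=3 char='r'
After 4 (w): row=1 col=8 char='b'
After 5 (h): row=1 col=7 char='_'
After 6 (l): row=1 col=8 char='b'
After 7 (G): row=5 col=0 char='_'
After 8 (b): row=4 col=9 char='s'
After 9 (w): row=5 col=1 char='s'
After 10 (^): row=5 col=1 char='s'

Answer: s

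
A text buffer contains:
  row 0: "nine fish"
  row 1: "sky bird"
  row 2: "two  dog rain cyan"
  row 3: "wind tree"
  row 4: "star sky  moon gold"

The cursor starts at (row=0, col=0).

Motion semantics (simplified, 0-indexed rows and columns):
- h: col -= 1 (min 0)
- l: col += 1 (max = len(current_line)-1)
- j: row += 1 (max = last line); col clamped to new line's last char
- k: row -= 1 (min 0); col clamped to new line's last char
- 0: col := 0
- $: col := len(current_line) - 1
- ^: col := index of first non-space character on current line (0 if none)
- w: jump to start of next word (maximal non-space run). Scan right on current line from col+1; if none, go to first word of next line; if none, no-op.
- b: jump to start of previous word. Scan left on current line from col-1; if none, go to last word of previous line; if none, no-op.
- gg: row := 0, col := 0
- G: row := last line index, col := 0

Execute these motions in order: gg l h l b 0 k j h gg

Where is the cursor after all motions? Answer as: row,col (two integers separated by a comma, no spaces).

After 1 (gg): row=0 col=0 char='n'
After 2 (l): row=0 col=1 char='i'
After 3 (h): row=0 col=0 char='n'
After 4 (l): row=0 col=1 char='i'
After 5 (b): row=0 col=0 char='n'
After 6 (0): row=0 col=0 char='n'
After 7 (k): row=0 col=0 char='n'
After 8 (j): row=1 col=0 char='s'
After 9 (h): row=1 col=0 char='s'
After 10 (gg): row=0 col=0 char='n'

Answer: 0,0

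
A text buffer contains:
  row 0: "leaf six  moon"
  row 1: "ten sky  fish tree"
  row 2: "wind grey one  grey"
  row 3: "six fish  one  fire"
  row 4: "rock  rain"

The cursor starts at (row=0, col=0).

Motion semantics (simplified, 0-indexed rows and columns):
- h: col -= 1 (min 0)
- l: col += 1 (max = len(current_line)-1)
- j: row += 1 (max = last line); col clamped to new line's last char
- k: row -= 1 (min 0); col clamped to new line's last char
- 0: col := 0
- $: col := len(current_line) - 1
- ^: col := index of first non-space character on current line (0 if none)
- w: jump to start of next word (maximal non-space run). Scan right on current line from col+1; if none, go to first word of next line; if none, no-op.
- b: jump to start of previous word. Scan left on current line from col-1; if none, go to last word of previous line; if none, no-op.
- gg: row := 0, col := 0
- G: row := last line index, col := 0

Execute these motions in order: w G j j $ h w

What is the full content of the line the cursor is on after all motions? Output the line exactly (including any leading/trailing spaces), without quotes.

After 1 (w): row=0 col=5 char='s'
After 2 (G): row=4 col=0 char='r'
After 3 (j): row=4 col=0 char='r'
After 4 (j): row=4 col=0 char='r'
After 5 ($): row=4 col=9 char='n'
After 6 (h): row=4 col=8 char='i'
After 7 (w): row=4 col=8 char='i'

Answer: rock  rain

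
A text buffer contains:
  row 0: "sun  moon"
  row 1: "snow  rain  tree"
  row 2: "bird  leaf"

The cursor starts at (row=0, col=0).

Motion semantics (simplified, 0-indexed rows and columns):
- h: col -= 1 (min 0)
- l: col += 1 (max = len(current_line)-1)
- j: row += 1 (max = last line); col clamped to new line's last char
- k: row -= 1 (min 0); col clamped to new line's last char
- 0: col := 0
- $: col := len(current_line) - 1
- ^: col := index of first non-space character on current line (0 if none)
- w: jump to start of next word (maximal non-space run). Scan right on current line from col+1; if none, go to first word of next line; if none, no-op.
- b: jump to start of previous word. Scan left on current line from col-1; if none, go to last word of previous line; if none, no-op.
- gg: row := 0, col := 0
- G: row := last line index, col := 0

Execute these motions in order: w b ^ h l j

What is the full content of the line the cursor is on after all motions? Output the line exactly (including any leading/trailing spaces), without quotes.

After 1 (w): row=0 col=5 char='m'
After 2 (b): row=0 col=0 char='s'
After 3 (^): row=0 col=0 char='s'
After 4 (h): row=0 col=0 char='s'
After 5 (l): row=0 col=1 char='u'
After 6 (j): row=1 col=1 char='n'

Answer: snow  rain  tree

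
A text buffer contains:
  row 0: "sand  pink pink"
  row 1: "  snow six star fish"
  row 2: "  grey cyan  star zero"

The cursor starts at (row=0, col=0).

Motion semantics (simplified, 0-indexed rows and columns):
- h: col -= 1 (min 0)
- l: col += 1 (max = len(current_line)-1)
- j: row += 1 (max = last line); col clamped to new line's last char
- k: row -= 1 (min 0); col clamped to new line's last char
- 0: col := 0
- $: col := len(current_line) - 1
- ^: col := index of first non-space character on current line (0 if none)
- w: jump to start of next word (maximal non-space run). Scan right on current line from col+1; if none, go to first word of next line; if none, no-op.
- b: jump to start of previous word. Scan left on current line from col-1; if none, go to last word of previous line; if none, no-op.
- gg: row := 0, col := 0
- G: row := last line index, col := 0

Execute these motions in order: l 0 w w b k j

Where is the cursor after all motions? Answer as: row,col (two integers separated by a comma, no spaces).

Answer: 1,6

Derivation:
After 1 (l): row=0 col=1 char='a'
After 2 (0): row=0 col=0 char='s'
After 3 (w): row=0 col=6 char='p'
After 4 (w): row=0 col=11 char='p'
After 5 (b): row=0 col=6 char='p'
After 6 (k): row=0 col=6 char='p'
After 7 (j): row=1 col=6 char='_'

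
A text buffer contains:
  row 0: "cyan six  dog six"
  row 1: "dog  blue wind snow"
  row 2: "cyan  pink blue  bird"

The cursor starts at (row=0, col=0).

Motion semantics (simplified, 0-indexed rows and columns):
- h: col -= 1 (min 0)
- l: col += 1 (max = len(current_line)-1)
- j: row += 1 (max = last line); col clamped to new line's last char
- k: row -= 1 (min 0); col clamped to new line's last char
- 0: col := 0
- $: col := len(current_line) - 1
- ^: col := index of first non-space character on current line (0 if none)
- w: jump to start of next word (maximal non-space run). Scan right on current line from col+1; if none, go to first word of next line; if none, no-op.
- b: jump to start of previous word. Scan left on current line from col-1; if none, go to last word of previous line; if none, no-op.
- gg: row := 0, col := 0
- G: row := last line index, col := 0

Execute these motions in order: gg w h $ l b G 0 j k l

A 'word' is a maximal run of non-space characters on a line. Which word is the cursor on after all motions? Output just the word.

After 1 (gg): row=0 col=0 char='c'
After 2 (w): row=0 col=5 char='s'
After 3 (h): row=0 col=4 char='_'
After 4 ($): row=0 col=16 char='x'
After 5 (l): row=0 col=16 char='x'
After 6 (b): row=0 col=14 char='s'
After 7 (G): row=2 col=0 char='c'
After 8 (0): row=2 col=0 char='c'
After 9 (j): row=2 col=0 char='c'
After 10 (k): row=1 col=0 char='d'
After 11 (l): row=1 col=1 char='o'

Answer: dog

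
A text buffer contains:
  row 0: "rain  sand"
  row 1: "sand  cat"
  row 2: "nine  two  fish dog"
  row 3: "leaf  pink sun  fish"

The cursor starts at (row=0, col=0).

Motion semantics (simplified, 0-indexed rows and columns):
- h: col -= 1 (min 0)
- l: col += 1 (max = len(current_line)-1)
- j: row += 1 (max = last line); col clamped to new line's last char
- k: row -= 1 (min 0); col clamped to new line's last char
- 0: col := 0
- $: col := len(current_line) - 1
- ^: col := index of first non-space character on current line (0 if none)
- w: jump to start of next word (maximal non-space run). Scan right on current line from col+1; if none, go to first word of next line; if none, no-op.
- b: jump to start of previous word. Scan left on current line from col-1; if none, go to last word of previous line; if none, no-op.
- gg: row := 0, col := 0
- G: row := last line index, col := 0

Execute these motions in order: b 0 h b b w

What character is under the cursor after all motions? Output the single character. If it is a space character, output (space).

After 1 (b): row=0 col=0 char='r'
After 2 (0): row=0 col=0 char='r'
After 3 (h): row=0 col=0 char='r'
After 4 (b): row=0 col=0 char='r'
After 5 (b): row=0 col=0 char='r'
After 6 (w): row=0 col=6 char='s'

Answer: s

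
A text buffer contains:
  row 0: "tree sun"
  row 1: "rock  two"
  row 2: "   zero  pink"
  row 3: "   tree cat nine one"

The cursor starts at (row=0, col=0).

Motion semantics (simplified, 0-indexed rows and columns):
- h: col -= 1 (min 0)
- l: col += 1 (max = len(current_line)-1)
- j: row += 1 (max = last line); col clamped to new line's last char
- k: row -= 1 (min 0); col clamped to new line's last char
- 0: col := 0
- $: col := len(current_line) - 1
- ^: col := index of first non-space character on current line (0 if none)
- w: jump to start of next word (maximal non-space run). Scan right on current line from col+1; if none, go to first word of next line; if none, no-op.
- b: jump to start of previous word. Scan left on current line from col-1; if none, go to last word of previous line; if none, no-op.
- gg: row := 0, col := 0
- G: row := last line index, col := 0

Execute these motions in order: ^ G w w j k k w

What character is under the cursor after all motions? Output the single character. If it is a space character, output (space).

After 1 (^): row=0 col=0 char='t'
After 2 (G): row=3 col=0 char='_'
After 3 (w): row=3 col=3 char='t'
After 4 (w): row=3 col=8 char='c'
After 5 (j): row=3 col=8 char='c'
After 6 (k): row=2 col=8 char='_'
After 7 (k): row=1 col=8 char='o'
After 8 (w): row=2 col=3 char='z'

Answer: z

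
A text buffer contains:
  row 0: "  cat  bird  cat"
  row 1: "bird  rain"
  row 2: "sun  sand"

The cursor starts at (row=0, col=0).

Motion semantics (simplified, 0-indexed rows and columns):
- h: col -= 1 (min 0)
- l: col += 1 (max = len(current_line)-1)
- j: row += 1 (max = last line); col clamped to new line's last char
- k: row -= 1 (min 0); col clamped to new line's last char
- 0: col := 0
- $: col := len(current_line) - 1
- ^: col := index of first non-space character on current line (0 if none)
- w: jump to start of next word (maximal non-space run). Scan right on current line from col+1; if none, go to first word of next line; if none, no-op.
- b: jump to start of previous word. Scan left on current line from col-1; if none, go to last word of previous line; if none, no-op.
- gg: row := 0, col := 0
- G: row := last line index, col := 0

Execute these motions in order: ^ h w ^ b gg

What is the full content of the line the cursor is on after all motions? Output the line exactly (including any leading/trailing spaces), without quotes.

Answer:   cat  bird  cat

Derivation:
After 1 (^): row=0 col=2 char='c'
After 2 (h): row=0 col=1 char='_'
After 3 (w): row=0 col=2 char='c'
After 4 (^): row=0 col=2 char='c'
After 5 (b): row=0 col=2 char='c'
After 6 (gg): row=0 col=0 char='_'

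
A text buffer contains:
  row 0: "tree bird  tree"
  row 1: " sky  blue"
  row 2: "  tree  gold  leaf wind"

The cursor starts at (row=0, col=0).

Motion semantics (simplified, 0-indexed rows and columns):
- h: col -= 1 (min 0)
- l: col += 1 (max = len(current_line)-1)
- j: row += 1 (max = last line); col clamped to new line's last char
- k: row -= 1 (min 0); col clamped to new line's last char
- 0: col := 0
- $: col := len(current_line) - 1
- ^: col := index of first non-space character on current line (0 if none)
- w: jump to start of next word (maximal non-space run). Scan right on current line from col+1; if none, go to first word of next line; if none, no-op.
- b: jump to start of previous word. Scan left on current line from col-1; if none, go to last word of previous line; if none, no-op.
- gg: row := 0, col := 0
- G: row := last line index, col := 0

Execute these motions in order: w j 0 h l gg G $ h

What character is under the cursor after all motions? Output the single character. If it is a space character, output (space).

Answer: n

Derivation:
After 1 (w): row=0 col=5 char='b'
After 2 (j): row=1 col=5 char='_'
After 3 (0): row=1 col=0 char='_'
After 4 (h): row=1 col=0 char='_'
After 5 (l): row=1 col=1 char='s'
After 6 (gg): row=0 col=0 char='t'
After 7 (G): row=2 col=0 char='_'
After 8 ($): row=2 col=22 char='d'
After 9 (h): row=2 col=21 char='n'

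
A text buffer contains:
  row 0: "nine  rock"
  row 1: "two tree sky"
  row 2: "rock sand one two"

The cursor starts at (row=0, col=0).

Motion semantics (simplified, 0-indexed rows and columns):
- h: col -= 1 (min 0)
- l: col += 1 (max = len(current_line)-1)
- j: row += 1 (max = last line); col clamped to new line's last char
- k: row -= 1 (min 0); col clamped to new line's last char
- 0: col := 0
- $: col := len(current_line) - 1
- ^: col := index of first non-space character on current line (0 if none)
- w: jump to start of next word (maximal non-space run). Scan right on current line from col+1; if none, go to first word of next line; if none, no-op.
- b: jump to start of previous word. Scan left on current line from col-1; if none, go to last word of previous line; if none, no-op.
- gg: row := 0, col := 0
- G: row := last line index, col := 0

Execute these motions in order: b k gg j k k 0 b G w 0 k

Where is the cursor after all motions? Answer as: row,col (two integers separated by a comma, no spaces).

Answer: 1,0

Derivation:
After 1 (b): row=0 col=0 char='n'
After 2 (k): row=0 col=0 char='n'
After 3 (gg): row=0 col=0 char='n'
After 4 (j): row=1 col=0 char='t'
After 5 (k): row=0 col=0 char='n'
After 6 (k): row=0 col=0 char='n'
After 7 (0): row=0 col=0 char='n'
After 8 (b): row=0 col=0 char='n'
After 9 (G): row=2 col=0 char='r'
After 10 (w): row=2 col=5 char='s'
After 11 (0): row=2 col=0 char='r'
After 12 (k): row=1 col=0 char='t'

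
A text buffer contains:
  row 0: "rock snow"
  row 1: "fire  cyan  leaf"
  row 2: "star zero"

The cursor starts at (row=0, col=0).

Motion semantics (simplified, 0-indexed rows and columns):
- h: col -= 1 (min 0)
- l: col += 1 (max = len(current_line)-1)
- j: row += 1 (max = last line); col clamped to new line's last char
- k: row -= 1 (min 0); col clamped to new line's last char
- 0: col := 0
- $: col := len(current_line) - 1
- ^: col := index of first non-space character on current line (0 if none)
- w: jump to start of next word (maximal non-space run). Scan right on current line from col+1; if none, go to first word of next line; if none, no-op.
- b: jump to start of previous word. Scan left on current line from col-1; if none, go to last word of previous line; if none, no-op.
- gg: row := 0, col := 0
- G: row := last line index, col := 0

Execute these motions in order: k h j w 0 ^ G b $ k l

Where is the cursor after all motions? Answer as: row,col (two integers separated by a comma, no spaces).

Answer: 0,8

Derivation:
After 1 (k): row=0 col=0 char='r'
After 2 (h): row=0 col=0 char='r'
After 3 (j): row=1 col=0 char='f'
After 4 (w): row=1 col=6 char='c'
After 5 (0): row=1 col=0 char='f'
After 6 (^): row=1 col=0 char='f'
After 7 (G): row=2 col=0 char='s'
After 8 (b): row=1 col=12 char='l'
After 9 ($): row=1 col=15 char='f'
After 10 (k): row=0 col=8 char='w'
After 11 (l): row=0 col=8 char='w'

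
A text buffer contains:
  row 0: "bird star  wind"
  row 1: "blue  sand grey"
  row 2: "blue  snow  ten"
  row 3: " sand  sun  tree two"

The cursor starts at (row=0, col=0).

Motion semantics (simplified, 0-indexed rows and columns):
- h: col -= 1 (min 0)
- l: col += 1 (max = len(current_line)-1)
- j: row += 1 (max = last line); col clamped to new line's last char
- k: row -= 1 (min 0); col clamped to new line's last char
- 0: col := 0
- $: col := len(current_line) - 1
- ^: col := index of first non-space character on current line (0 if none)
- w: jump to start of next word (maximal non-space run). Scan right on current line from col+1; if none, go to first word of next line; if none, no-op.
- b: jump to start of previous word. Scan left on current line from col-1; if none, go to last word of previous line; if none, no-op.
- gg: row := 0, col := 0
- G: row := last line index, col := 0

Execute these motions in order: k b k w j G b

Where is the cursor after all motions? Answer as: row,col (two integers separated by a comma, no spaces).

Answer: 2,12

Derivation:
After 1 (k): row=0 col=0 char='b'
After 2 (b): row=0 col=0 char='b'
After 3 (k): row=0 col=0 char='b'
After 4 (w): row=0 col=5 char='s'
After 5 (j): row=1 col=5 char='_'
After 6 (G): row=3 col=0 char='_'
After 7 (b): row=2 col=12 char='t'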